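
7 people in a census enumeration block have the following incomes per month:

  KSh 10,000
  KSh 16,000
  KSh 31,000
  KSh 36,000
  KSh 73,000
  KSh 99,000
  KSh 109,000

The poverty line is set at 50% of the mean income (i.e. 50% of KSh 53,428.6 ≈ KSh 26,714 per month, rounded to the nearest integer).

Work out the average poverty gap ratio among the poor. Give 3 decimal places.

0.513

Below z: KSh 10,000, KSh 16,000 (q = 2 of N = 7).
Relative gaps: 0.6257, 0.4011; sum = 1.026728.
The income-gap ratio divides by q (the poor only): 1.026728 / 2 = 0.513.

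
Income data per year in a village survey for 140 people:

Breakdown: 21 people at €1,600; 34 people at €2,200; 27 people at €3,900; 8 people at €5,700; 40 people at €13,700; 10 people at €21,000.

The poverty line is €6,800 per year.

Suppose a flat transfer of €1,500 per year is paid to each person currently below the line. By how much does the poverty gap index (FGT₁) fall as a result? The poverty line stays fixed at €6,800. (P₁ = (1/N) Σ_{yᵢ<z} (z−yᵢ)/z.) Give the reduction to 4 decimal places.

0.1384

Before: below the line — 21×€1,600, 34×€2,200, 27×€3,900, 8×€5,700; poverty gap index (FGT₁) = 0.370483.
After the €1,500 transfer: below the line — 21×€3,100, 34×€3,700, 27×€5,400; poverty gap index (FGT₁) = 0.232038.
Reduction = 0.370483 − 0.232038 = 0.1384.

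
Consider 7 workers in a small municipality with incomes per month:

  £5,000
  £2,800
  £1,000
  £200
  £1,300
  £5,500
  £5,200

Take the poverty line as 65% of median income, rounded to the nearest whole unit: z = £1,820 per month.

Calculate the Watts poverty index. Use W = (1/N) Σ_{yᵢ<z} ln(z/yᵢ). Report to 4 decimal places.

0.4491

Below z: £200, £1,000, £1,300 (q = 3 of N = 7).
ln(z/y) terms: ln(1820/200) = 2.2083; ln(1820/1000) = 0.5988; ln(1820/1300) = 0.3365.
W = 3.143583 / 7 = 0.4491.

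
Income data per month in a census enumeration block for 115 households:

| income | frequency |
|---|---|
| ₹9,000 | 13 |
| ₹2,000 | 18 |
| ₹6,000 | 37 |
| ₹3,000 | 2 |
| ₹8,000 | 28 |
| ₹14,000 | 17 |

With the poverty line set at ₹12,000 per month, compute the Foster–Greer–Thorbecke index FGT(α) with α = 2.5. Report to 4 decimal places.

Below z: 18×₹2,000, 2×₹3,000, 37×₹6,000, 28×₹8,000, 13×₹9,000 (q = 98 of N = 115).
Gap ratios (z−y)/z: (12000−2000)/12000 = 0.8333 (×18); (12000−3000)/12000 = 0.7500 (×2); (12000−6000)/12000 = 0.5000 (×37); (12000−8000)/12000 = 0.3333 (×28); (12000−9000)/12000 = 0.2500 (×13).
Raised to α = 2.5: 0.63394 (×18); 0.48714 (×2); 0.17678 (×37); 0.06415 (×28); 0.03125 (×13).
Sum = 21.128354; FGT(2.5) = 21.128354 / 115 = 0.1837.

0.1837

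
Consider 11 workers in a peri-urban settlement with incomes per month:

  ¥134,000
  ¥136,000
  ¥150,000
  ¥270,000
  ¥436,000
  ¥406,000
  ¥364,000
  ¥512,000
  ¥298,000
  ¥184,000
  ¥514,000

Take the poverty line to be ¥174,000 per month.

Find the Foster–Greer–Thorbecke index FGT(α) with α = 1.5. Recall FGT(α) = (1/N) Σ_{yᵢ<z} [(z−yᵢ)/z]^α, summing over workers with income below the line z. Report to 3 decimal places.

0.024

Poor units: ¥134,000, ¥136,000, ¥150,000 (q = 3 of N = 11).
Relative gaps: (174000−134000)/174000 = 0.2299; (174000−136000)/174000 = 0.2184; (174000−150000)/174000 = 0.1379.
Raised to α = 1.5: 0.11022; 0.10206; 0.05123.
Sum = 0.263507; FGT(1.5) = 0.263507 / 11 = 0.024.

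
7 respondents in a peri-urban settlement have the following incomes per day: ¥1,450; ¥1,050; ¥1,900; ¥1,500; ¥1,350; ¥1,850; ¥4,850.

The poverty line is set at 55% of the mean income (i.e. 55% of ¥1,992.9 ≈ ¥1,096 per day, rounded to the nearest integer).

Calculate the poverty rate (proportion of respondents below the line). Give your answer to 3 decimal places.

0.143

1 of the 7 respondents have income below ¥1,096.
H = 1/7 = 0.143.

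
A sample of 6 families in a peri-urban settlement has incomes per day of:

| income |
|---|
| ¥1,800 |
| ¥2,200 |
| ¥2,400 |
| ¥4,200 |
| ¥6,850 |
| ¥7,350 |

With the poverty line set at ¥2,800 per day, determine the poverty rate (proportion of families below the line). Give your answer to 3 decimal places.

0.500

3 of the 6 families have income below ¥2,800.
H = 3/6 = 0.500.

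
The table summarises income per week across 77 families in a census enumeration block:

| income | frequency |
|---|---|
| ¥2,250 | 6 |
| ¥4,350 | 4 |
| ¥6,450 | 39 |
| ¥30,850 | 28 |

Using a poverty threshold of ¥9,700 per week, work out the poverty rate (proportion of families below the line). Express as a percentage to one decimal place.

49 of the 77 families have income below ¥9,700.
H = 49/77 = 63.6%.

63.6%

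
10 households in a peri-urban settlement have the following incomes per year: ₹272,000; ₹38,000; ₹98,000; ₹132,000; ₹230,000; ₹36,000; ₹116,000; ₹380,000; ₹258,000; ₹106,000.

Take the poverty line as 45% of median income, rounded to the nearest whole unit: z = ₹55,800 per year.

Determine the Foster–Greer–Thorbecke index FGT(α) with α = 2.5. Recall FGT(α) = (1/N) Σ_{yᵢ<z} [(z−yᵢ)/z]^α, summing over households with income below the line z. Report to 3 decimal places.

Below the line: ₹36,000, ₹38,000 (q = 2 of N = 10).
Shortfall ratios: (55800−36000)/55800 = 0.3548; (55800−38000)/55800 = 0.3190.
Raised to α = 2.5: 0.07500; 0.05747.
Sum = 0.132476; FGT(2.5) = 0.132476 / 10 = 0.013.

0.013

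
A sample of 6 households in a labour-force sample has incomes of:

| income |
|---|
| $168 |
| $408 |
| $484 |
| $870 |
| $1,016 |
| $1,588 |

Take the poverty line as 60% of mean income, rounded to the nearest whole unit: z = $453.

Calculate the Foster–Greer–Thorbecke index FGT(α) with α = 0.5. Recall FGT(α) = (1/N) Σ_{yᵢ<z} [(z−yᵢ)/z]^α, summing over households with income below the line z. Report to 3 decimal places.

Below z: $168, $408 (q = 2 of N = 6).
Shortfall ratios: (453−168)/453 = 0.6291; (453−408)/453 = 0.0993.
Raised to α = 0.5: 0.79318; 0.31518.
Sum = 1.108362; FGT(0.5) = 1.108362 / 6 = 0.185.

0.185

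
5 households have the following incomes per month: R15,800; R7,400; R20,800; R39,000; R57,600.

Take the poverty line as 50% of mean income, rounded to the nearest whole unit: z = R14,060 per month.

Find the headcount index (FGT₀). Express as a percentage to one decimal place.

20.0%

1 of the 5 households have income below R14,060.
H = 1/5 = 20.0%.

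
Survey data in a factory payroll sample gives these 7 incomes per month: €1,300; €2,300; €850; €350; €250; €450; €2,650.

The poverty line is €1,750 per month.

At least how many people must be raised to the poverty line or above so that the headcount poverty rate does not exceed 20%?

5 of the 7 people are poor, so H = 5/7 = 0.714.
A headcount ratio of at most 20% allows at most ⌊0.20 × 7⌋ = 1 poor people.
So at least 5 − 1 = 4 must be lifted.

4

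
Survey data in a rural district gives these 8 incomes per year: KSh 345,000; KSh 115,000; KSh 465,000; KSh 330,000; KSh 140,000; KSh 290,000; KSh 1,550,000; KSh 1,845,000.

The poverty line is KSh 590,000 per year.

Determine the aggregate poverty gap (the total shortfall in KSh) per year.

Below the line: KSh 115,000, KSh 140,000, KSh 290,000, KSh 330,000, KSh 345,000, KSh 465,000 (q = 6 of N = 8).
Individual gaps: 590000−115000 = 475000; 590000−140000 = 450000; 590000−290000 = 300000; 590000−330000 = 260000; 590000−345000 = 245000; 590000−465000 = 125000.
Aggregate gap = KSh 1,855,000.

KSh 1,855,000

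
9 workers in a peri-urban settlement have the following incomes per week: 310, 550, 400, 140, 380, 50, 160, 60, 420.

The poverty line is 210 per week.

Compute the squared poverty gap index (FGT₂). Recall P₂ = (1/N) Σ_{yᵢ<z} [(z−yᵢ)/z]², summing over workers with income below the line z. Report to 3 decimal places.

0.140

Poor units: 50, 60, 140, 160 (q = 4 of N = 9).
Relative gaps: (210−50)/210 = 0.7619; (210−60)/210 = 0.7143; (210−140)/210 = 0.3333; (210−160)/210 = 0.2381.
Squared: 0.5805; 0.5102; 0.1111; 0.0567.
Sum = 1.258503; P₂ = 1.258503 / 9 = 0.140.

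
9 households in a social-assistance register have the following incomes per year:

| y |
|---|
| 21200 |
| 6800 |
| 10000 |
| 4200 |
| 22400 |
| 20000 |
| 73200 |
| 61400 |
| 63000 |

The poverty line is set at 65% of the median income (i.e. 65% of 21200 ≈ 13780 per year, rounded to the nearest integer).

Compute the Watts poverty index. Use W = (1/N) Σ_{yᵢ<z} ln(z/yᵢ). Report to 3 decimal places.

Below the line: 4200, 6800, 10000 (q = 3 of N = 9).
ln(z/y) terms: ln(13780/4200) = 1.1881; ln(13780/6800) = 0.7063; ln(13780/10000) = 0.3206.
W = 2.215063 / 9 = 0.246.

0.246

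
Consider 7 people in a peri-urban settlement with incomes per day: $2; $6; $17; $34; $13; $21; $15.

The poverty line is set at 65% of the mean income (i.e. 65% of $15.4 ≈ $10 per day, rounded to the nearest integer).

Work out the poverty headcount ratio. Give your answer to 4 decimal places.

2 of the 7 people have income below $10.
H = 2/7 = 0.2857.

0.2857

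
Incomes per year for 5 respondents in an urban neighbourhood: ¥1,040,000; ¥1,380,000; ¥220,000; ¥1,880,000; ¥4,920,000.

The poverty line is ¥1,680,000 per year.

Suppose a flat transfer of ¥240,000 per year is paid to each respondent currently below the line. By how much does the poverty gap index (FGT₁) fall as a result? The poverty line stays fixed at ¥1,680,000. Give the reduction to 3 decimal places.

Before: below the line — ¥220,000, ¥1,040,000, ¥1,380,000; poverty gap index (FGT₁) = 0.28571.
After the ¥240,000 transfer: below the line — ¥460,000, ¥1,280,000, ¥1,620,000; poverty gap index (FGT₁) = 0.20000.
Reduction = 0.28571 − 0.20000 = 0.086.

0.086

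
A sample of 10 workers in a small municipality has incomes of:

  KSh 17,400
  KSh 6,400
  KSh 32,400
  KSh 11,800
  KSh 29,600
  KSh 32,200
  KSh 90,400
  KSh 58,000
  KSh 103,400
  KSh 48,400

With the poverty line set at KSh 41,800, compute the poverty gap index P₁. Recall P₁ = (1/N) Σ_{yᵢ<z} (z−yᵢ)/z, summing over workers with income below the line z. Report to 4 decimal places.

Below the line: KSh 6,400, KSh 11,800, KSh 17,400, KSh 29,600, KSh 32,200, KSh 32,400 (q = 6 of N = 10).
Normalized shortfalls: (41800−6400)/41800 = 0.8469; (41800−11800)/41800 = 0.7177; (41800−17400)/41800 = 0.5837; (41800−29600)/41800 = 0.2919; (41800−32200)/41800 = 0.2297; (41800−32400)/41800 = 0.2249.
Σ = 2.894737. Dividing by the full population N = 10 gives P₁ = 0.2895.

0.2895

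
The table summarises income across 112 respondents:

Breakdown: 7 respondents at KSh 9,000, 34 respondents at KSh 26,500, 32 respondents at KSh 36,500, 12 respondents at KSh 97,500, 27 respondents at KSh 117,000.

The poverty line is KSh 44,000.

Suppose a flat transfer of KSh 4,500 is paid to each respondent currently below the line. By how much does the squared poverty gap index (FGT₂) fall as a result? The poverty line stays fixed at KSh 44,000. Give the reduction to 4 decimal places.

0.0380

Before: below the line — 7×KSh 9,000, 34×KSh 26,500, 32×KSh 36,500; squared poverty gap index (FGT₂) = 0.095869.
After the KSh 4,500 transfer: below the line — 7×KSh 13,500, 34×KSh 31,000, 32×KSh 41,000; squared poverty gap index (FGT₂) = 0.057859.
Reduction = 0.095869 − 0.057859 = 0.0380.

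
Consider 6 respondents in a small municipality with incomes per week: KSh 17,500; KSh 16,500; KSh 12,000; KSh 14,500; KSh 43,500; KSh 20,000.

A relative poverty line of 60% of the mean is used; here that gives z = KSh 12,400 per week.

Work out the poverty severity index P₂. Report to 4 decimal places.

Below the line: KSh 12,000 (q = 1 of N = 6).
Relative gaps: (12400−12000)/12400 = 0.0323.
Squared: 0.0010.
Sum = 0.001041; P₂ = 0.001041 / 6 = 0.0002.

0.0002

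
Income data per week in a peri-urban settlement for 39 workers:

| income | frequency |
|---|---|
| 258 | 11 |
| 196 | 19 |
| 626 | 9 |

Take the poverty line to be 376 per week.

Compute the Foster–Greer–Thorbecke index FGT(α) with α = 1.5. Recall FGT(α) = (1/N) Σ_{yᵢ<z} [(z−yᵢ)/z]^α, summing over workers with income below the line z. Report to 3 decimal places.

0.211

Poor units: 19×196, 11×258 (q = 30 of N = 39).
Normalized shortfalls: (376−196)/376 = 0.4787 (×19); (376−258)/376 = 0.3138 (×11).
Raised to α = 1.5: 0.33123 (×19); 0.17581 (×11).
Sum = 8.227231; FGT(1.5) = 8.227231 / 39 = 0.211.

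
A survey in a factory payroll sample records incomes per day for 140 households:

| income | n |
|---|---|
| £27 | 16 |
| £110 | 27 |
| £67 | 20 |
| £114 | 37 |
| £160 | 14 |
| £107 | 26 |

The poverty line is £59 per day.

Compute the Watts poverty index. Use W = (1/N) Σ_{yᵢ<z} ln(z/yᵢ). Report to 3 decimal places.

Below z: 16×£27 (q = 16 of N = 140).
Log shortfalls: ln(59/27) = 0.7817 (×16).
W = 12.507209 / 140 = 0.089.

0.089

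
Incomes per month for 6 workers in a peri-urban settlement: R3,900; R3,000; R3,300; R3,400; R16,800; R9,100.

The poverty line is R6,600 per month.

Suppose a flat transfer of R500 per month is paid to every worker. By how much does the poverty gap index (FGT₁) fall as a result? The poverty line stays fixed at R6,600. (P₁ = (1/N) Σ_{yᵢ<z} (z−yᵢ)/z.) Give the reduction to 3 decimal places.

0.051

Before: below the line — R3,000, R3,300, R3,400, R3,900; poverty gap index (FGT₁) = 0.32323.
After the R500 transfer: below the line — R3,500, R3,800, R3,900, R4,400; poverty gap index (FGT₁) = 0.27273.
Reduction = 0.32323 − 0.27273 = 0.051.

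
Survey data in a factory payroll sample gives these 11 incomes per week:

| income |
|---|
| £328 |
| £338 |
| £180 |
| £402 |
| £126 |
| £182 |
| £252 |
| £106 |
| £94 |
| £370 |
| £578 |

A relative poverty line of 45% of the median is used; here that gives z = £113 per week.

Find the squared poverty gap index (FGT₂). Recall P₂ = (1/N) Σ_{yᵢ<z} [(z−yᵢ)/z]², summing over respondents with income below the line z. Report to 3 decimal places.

Poor units: £94, £106 (q = 2 of N = 11).
Shortfall ratios: (113−94)/113 = 0.1681; (113−106)/113 = 0.0619.
Squared: 0.0283; 0.0038.
Sum = 0.032109; P₂ = 0.032109 / 11 = 0.003.

0.003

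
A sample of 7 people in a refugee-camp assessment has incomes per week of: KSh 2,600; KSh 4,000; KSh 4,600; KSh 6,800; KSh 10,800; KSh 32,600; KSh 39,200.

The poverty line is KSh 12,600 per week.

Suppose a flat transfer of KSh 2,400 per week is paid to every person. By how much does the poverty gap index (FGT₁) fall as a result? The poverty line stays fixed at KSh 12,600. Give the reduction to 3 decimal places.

0.129

Before: below the line — KSh 2,600, KSh 4,000, KSh 4,600, KSh 6,800, KSh 10,800; poverty gap index (FGT₁) = 0.38776.
After the KSh 2,400 transfer: below the line — KSh 5,000, KSh 6,400, KSh 7,000, KSh 9,200; poverty gap index (FGT₁) = 0.25850.
Reduction = 0.38776 − 0.25850 = 0.129.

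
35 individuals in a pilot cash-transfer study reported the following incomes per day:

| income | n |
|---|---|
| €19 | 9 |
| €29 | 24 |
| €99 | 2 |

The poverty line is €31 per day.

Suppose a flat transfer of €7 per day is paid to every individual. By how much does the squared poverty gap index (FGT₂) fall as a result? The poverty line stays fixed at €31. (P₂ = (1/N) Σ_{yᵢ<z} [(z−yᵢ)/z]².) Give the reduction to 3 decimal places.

Before: below the line — 9×€19, 24×€29; squared poverty gap index (FGT₂) = 0.04139.
After the €7 transfer: below the line — 9×€26; squared poverty gap index (FGT₂) = 0.00669.
Reduction = 0.04139 − 0.00669 = 0.035.

0.035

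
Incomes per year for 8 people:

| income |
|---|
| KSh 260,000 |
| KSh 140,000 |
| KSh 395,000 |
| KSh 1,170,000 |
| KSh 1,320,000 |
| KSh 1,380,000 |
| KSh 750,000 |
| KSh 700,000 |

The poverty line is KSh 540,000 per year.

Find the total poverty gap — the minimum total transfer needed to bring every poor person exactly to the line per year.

Below the line: KSh 140,000, KSh 260,000, KSh 395,000 (q = 3 of N = 8).
Individual gaps: 540000−140000 = 400000; 540000−260000 = 280000; 540000−395000 = 145000.
Aggregate gap = KSh 825,000.

KSh 825,000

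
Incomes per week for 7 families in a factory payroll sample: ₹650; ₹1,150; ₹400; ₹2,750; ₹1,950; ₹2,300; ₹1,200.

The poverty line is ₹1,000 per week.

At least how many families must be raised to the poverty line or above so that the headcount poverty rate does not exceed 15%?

1

2 of the 7 families are poor, so H = 2/7 = 0.286.
A headcount ratio of at most 15% allows at most ⌊0.15 × 7⌋ = 1 poor families.
So at least 2 − 1 = 1 must be lifted.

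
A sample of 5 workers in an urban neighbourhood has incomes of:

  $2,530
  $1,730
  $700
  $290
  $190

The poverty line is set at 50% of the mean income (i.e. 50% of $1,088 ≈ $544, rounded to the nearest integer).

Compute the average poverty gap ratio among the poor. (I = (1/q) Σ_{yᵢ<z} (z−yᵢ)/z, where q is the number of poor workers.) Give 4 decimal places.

0.5588

Below the line: $190, $290 (q = 2 of N = 5).
Shortfall ratios (z−y)/z: 0.6507, 0.4669; sum = 1.117647.
I averages over the q = 2 poor units only: 1.117647 / 2 = 0.5588.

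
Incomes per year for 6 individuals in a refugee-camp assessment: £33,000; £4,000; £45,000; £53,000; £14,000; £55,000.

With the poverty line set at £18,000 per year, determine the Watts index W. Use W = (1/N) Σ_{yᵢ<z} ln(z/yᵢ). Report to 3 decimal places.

Below z: £4,000, £14,000 (q = 2 of N = 6).
Log gaps: ln(18000/4000) = 1.5041; ln(18000/14000) = 0.2513.
W = 1.755392 / 6 = 0.293.

0.293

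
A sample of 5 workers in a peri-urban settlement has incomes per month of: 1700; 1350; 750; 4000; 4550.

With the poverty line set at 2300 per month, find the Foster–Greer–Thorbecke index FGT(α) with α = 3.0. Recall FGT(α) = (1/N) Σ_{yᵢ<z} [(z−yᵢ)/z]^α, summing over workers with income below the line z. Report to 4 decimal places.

Incomes under z: 750, 1350, 1700 (q = 3 of N = 5).
Relative gaps: (2300−750)/2300 = 0.6739; (2300−1350)/2300 = 0.4130; (2300−1700)/2300 = 0.2609.
Raised to α = 3.0: 0.30606; 0.07047; 0.01775.
Sum = 0.394284; FGT(3.0) = 0.394284 / 5 = 0.0789.

0.0789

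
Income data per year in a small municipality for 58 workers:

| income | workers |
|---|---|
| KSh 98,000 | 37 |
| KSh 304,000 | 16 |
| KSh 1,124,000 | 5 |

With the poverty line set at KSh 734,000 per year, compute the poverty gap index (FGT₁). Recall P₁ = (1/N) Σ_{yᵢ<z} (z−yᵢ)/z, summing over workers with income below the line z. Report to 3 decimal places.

Below the line: 37×KSh 98,000, 16×KSh 304,000 (q = 53 of N = 58).
Relative gaps: (734000−98000)/734000 = 0.8665 (×37); (734000−304000)/734000 = 0.5858 (×16).
Σ = 41.433243. Dividing by the full population N = 58 gives P₁ = 0.714.

0.714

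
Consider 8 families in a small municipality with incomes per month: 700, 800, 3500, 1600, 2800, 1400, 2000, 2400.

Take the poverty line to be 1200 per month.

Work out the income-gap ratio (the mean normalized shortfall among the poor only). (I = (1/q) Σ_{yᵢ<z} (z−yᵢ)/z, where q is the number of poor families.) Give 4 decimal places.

0.3750

Below the line: 700, 800 (q = 2 of N = 8).
Relative gaps: 0.4167, 0.3333; sum = 0.750000.
The income-gap ratio divides by q (the poor only): 0.750000 / 2 = 0.3750.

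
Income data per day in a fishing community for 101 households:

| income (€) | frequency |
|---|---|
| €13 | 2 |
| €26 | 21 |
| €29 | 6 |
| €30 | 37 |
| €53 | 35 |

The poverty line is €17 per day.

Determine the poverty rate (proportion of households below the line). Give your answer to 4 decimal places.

0.0198

2 of the 101 households have income below €17.
H = 2/101 = 0.0198.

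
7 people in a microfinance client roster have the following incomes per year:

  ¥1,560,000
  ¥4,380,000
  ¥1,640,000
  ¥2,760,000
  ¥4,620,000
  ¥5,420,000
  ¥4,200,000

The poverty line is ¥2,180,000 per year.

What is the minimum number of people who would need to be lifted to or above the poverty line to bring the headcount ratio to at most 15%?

Currently q = 2 of N = 7 are below the line (H = 0.286).
A headcount ratio of at most 15% allows at most ⌊0.15 × 7⌋ = 1 poor people.
So at least 2 − 1 = 1 must be lifted.

1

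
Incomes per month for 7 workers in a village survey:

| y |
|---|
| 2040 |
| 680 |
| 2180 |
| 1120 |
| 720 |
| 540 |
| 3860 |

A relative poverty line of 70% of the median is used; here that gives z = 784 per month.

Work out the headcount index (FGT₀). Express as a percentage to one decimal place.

3 of the 7 workers have income below 784.
H = 3/7 = 42.9%.

42.9%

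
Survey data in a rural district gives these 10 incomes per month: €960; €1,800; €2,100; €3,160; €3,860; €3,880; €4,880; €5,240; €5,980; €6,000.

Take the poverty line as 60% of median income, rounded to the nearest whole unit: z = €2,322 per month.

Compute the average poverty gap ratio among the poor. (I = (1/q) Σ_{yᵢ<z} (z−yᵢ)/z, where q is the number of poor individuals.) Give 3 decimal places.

Below the line: €960, €1,800, €2,100 (q = 3 of N = 10).
Shortfall ratios (z−y)/z: 0.5866, 0.2248, 0.0956; sum = 0.906977.
I averages over the q = 3 poor units only: 0.906977 / 3 = 0.302.

0.302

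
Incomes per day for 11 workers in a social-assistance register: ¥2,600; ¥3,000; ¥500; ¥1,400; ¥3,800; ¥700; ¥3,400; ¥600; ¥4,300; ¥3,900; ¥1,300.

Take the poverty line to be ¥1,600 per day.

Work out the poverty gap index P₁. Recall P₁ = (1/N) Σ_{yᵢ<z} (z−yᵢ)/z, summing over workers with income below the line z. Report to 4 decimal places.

Incomes under z: ¥500, ¥600, ¥700, ¥1,300, ¥1,400 (q = 5 of N = 11).
Gap ratios (z−y)/z: (1600−500)/1600 = 0.6875; (1600−600)/1600 = 0.6250; (1600−700)/1600 = 0.5625; (1600−1300)/1600 = 0.1875; (1600−1400)/1600 = 0.1250.
Σ = 2.187500. Dividing by the full population N = 11 gives P₁ = 0.1989.

0.1989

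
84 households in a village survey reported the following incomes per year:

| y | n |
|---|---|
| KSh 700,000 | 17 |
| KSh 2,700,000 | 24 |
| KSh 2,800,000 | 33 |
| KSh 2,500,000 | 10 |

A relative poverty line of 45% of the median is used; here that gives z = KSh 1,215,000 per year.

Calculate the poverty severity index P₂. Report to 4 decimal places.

Incomes under z: 17×KSh 700,000 (q = 17 of N = 84).
Shortfall ratios: (1215000−700000)/1215000 = 0.4239 (×17).
Squared: 0.1797 (×17).
Sum = 3.054294; P₂ = 3.054294 / 84 = 0.0364.

0.0364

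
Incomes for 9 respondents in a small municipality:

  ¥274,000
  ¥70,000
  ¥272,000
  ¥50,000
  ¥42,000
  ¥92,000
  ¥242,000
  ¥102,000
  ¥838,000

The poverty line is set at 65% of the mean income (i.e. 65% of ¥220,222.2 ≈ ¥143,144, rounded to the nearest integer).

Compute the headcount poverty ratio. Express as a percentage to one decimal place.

5 of the 9 respondents have income below ¥143,144.
H = 5/9 = 55.6%.

55.6%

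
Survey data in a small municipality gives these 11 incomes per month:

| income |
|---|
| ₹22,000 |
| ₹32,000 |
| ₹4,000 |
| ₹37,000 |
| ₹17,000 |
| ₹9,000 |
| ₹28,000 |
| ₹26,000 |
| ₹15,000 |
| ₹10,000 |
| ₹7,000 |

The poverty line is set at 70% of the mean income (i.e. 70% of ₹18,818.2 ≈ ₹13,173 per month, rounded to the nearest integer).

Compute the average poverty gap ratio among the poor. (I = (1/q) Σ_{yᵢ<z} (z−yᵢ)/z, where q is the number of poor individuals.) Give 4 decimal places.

0.4307

Below the line: ₹4,000, ₹7,000, ₹9,000, ₹10,000 (q = 4 of N = 11).
Relative gaps: 0.6963, 0.4686, 0.3168, 0.2409; sum = 1.722614.
The income-gap ratio divides by q (the poor only): 1.722614 / 4 = 0.4307.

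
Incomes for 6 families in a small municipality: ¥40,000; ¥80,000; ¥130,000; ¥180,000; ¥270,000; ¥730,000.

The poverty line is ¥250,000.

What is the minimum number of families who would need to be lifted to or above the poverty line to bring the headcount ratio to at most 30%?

3

Currently q = 4 of N = 6 are below the line (H = 0.667).
A headcount ratio of at most 30% allows at most ⌊0.30 × 6⌋ = 1 poor families.
So at least 4 − 1 = 3 must be lifted.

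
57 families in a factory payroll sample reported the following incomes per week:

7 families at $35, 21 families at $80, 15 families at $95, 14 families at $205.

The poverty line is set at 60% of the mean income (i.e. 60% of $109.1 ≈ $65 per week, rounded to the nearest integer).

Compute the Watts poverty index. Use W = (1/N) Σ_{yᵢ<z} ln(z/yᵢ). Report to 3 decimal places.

0.076

Below z: 7×$35 (q = 7 of N = 57).
Log shortfalls: ln(65/35) = 0.6190 (×7).
W = 4.333274 / 57 = 0.076.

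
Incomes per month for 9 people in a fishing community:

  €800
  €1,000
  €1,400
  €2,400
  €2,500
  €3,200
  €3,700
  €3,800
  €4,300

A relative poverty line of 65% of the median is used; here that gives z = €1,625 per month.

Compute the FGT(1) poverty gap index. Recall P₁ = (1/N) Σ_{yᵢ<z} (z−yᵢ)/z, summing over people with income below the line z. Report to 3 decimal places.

Poor units: €800, €1,000, €1,400 (q = 3 of N = 9).
Relative gaps: (1625−800)/1625 = 0.5077; (1625−1000)/1625 = 0.3846; (1625−1400)/1625 = 0.1385.
Σ = 1.030769. Dividing by the full population N = 9 gives P₁ = 0.115.

0.115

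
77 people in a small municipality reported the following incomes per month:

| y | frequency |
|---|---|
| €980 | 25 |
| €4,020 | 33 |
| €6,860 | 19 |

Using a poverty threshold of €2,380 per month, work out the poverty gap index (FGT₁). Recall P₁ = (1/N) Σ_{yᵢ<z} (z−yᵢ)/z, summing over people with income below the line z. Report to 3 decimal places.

0.191

Below the line: 25×€980 (q = 25 of N = 77).
Gap ratios (z−y)/z: (2380−980)/2380 = 0.5882 (×25).
Σ = 14.705882. Dividing by the full population N = 77 gives P₁ = 0.191.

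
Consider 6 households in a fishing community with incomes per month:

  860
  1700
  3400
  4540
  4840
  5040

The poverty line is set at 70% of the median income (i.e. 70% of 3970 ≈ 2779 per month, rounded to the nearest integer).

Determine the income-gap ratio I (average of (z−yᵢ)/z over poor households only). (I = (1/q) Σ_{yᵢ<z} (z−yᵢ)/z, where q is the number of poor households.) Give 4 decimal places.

Incomes under z: 860, 1700 (q = 2 of N = 6).
Relative gaps: 0.6905, 0.3883; sum = 1.078805.
I averages over the q = 2 poor units only: 1.078805 / 2 = 0.5394.

0.5394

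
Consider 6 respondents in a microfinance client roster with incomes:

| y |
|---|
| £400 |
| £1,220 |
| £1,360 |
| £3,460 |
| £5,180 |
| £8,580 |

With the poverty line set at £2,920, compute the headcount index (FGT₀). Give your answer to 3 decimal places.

3 of the 6 respondents have income below £2,920.
H = 3/6 = 0.500.

0.500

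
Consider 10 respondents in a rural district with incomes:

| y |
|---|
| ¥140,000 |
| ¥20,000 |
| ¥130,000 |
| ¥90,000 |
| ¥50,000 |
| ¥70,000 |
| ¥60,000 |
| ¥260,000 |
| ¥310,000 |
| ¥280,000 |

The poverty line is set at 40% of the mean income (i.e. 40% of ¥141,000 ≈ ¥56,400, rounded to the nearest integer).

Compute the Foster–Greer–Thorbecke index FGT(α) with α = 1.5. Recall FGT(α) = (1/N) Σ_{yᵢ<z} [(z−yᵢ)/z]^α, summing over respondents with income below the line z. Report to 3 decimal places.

0.056

Below the line: ¥20,000, ¥50,000 (q = 2 of N = 10).
Shortfall ratios: (56400−20000)/56400 = 0.6454; (56400−50000)/56400 = 0.1135.
Raised to α = 1.5: 0.51848; 0.03823.
Sum = 0.556707; FGT(1.5) = 0.556707 / 10 = 0.056.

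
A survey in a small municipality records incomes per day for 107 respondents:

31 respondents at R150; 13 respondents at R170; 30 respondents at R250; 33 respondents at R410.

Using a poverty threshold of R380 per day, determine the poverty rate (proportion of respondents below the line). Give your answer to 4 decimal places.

0.6916

74 of the 107 respondents have income below R380.
H = 74/107 = 0.6916.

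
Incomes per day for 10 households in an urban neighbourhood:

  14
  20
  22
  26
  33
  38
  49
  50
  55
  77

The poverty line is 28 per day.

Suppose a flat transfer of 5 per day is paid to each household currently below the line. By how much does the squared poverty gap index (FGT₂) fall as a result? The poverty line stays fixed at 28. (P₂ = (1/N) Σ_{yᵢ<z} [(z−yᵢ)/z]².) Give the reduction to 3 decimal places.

0.027

Before: below the line — 14, 20, 22, 26; squared poverty gap index (FGT₂) = 0.03827.
After the 5 transfer: below the line — 19, 25, 27; squared poverty gap index (FGT₂) = 0.01161.
Reduction = 0.03827 − 0.01161 = 0.027.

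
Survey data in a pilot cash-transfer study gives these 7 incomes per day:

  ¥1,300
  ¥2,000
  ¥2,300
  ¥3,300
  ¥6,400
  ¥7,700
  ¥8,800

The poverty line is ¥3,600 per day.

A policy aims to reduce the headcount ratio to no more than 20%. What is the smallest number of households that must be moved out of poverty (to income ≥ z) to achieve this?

3

Currently q = 4 of N = 7 are below the line (H = 0.571).
A headcount ratio of at most 20% allows at most ⌊0.20 × 7⌋ = 1 poor households.
So at least 4 − 1 = 3 must be lifted.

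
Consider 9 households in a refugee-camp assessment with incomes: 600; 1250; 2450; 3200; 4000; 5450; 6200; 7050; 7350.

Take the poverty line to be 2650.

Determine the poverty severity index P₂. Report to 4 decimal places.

Incomes under z: 600, 1250, 2450 (q = 3 of N = 9).
Shortfall ratios: (2650−600)/2650 = 0.7736; (2650−1250)/2650 = 0.5283; (2650−2450)/2650 = 0.0755.
Squared: 0.5984; 0.2791; 0.0057.
Sum = 0.883232; P₂ = 0.883232 / 9 = 0.0981.

0.0981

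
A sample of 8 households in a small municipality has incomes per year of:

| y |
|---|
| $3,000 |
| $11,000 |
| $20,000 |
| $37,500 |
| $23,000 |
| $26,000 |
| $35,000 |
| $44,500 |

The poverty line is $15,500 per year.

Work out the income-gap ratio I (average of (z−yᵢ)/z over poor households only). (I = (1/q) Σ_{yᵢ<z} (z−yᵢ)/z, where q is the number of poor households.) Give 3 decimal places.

Below z: $3,000, $11,000 (q = 2 of N = 8).
Relative gaps: 0.8065, 0.2903; sum = 1.096774.
I averages over the q = 2 poor units only: 1.096774 / 2 = 0.548.

0.548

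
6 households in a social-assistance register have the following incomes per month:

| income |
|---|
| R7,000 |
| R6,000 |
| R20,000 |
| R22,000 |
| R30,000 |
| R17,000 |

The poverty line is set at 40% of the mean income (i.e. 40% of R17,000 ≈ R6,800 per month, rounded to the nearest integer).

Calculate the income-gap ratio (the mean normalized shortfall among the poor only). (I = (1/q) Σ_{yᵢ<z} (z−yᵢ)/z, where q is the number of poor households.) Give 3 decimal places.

Poor units: R6,000 (q = 1 of N = 6).
Shortfall ratios (z−y)/z: 0.1176; sum = 0.117647.
I averages over the q = 1 poor units only: 0.117647 / 1 = 0.118.

0.118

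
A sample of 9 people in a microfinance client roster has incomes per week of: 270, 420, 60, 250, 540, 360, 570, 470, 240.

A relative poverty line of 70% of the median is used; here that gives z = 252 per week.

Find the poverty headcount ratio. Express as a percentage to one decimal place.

3 of the 9 people have income below 252.
H = 3/9 = 33.3%.

33.3%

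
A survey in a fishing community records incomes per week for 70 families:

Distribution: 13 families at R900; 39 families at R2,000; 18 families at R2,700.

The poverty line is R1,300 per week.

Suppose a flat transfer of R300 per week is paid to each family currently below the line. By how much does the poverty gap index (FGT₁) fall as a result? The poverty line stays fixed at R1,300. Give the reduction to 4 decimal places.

0.0429

Before: below the line — 13×R900; poverty gap index (FGT₁) = 0.057143.
After the R300 transfer: below the line — 13×R1,200; poverty gap index (FGT₁) = 0.014286.
Reduction = 0.057143 − 0.014286 = 0.0429.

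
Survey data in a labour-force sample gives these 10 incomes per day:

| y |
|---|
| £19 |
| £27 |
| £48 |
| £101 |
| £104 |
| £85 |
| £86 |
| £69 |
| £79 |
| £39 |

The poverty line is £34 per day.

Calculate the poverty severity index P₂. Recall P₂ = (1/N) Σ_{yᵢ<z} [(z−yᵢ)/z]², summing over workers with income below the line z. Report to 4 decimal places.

Poor units: £19, £27 (q = 2 of N = 10).
Shortfall ratios: (34−19)/34 = 0.4412; (34−27)/34 = 0.2059.
Squared: 0.1946; 0.0424.
Sum = 0.237024; P₂ = 0.237024 / 10 = 0.0237.

0.0237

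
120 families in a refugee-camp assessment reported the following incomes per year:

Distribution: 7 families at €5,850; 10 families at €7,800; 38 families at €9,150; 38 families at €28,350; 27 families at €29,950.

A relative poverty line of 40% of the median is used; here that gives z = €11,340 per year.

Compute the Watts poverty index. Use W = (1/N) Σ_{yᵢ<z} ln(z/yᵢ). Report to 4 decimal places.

0.1377

Below the line: 7×€5,850, 10×€7,800, 38×€9,150 (q = 55 of N = 120).
Log shortfalls: ln(11340/5850) = 0.6619 (×7); ln(11340/7800) = 0.3742 (×10); ln(11340/9150) = 0.2146 (×38).
W = 16.529520 / 120 = 0.1377.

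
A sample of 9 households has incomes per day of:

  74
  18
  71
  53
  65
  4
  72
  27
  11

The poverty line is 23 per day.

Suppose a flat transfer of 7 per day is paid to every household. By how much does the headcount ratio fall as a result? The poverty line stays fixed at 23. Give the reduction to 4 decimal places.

Before: below the line — 4, 11, 18; headcount ratio = 0.333333.
After the 7 transfer: below the line — 11, 18; headcount ratio = 0.222222.
Reduction = 0.333333 − 0.222222 = 0.1111.

0.1111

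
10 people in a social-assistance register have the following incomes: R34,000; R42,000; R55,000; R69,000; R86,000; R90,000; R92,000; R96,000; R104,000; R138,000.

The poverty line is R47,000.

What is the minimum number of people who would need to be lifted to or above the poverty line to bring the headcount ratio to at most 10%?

1

Currently q = 2 of N = 10 are below the line (H = 0.200).
A headcount ratio of at most 10% allows at most ⌊0.10 × 10⌋ = 1 poor people.
So at least 2 − 1 = 1 must be lifted.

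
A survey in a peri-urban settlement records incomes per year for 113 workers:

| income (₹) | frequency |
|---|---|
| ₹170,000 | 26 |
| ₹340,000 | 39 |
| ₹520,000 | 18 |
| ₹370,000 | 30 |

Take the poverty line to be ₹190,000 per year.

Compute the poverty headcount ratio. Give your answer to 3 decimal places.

26 of the 113 workers have income below ₹190,000.
H = 26/113 = 0.230.

0.230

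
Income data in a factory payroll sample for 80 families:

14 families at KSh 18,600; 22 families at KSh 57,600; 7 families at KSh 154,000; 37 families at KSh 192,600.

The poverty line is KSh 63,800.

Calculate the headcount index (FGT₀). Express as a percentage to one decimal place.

45.0%

36 of the 80 families have income below KSh 63,800.
H = 36/80 = 45.0%.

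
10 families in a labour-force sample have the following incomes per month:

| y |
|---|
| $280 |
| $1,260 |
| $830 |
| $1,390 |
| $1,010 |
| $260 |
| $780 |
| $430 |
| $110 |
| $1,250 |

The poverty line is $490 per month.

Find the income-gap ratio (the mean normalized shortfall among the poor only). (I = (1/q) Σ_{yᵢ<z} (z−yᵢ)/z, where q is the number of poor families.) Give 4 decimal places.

0.4490

Incomes under z: $110, $260, $280, $430 (q = 4 of N = 10).
Shortfall ratios (z−y)/z: 0.7755, 0.4694, 0.4286, 0.1224; sum = 1.795918.
The income-gap ratio divides by q (the poor only): 1.795918 / 4 = 0.4490.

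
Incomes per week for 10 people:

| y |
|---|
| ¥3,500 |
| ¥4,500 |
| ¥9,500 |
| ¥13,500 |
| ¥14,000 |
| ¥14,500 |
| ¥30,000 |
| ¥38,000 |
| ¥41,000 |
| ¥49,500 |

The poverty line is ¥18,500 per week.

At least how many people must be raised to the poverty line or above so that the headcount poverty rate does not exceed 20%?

Currently q = 6 of N = 10 are below the line (H = 0.600).
A headcount ratio of at most 20% allows at most ⌊0.20 × 10⌋ = 2 poor people.
So at least 6 − 2 = 4 must be lifted.

4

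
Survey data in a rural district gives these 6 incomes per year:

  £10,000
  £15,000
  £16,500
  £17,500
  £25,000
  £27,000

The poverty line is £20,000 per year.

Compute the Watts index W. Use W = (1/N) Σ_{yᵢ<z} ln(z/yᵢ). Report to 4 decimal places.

Below the line: £10,000, £15,000, £16,500, £17,500 (q = 4 of N = 6).
Log shortfalls: ln(20000/10000) = 0.6931; ln(20000/15000) = 0.2877; ln(20000/16500) = 0.1924; ln(20000/17500) = 0.1335.
W = 1.306733 / 6 = 0.2178.

0.2178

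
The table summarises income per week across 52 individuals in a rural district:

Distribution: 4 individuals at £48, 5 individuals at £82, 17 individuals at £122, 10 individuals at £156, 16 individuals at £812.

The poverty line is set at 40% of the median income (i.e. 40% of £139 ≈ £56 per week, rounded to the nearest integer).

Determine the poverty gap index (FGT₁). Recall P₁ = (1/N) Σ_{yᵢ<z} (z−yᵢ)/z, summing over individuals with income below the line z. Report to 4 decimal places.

Incomes under z: 4×£48 (q = 4 of N = 52).
Gap ratios (z−y)/z: (56−48)/56 = 0.1429 (×4).
Σ = 0.571429. Dividing by the full population N = 52 gives P₁ = 0.0110.

0.0110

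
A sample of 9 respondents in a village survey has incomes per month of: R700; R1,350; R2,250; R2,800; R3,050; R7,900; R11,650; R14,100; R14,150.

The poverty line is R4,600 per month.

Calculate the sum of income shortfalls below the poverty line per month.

R12,850

Poor units: R700, R1,350, R2,250, R2,800, R3,050 (q = 5 of N = 9).
Individual gaps: 4600−700 = 3900; 4600−1350 = 3250; 4600−2250 = 2350; 4600−2800 = 1800; 4600−3050 = 1550.
Aggregate gap = R12,850.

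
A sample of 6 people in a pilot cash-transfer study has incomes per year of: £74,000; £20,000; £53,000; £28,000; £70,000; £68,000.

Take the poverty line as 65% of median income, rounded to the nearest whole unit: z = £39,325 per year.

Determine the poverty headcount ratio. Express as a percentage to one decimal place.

2 of the 6 people have income below £39,325.
H = 2/6 = 33.3%.

33.3%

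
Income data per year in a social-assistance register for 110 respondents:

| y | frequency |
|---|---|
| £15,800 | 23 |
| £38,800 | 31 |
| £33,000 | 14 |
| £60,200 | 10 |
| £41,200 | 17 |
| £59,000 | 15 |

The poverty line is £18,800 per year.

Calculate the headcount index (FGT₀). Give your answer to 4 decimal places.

23 of the 110 respondents have income below £18,800.
H = 23/110 = 0.2091.

0.2091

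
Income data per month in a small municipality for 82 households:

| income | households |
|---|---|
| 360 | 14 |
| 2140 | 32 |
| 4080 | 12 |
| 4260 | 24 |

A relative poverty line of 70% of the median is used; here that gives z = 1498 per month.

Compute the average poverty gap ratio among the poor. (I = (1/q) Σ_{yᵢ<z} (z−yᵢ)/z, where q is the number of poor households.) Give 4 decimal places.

Below the line: 14×360 (q = 14 of N = 82).
Relative gaps: 0.7597 (×14); sum = 10.635514.
The income-gap ratio divides by q (the poor only): 10.635514 / 14 = 0.7597.

0.7597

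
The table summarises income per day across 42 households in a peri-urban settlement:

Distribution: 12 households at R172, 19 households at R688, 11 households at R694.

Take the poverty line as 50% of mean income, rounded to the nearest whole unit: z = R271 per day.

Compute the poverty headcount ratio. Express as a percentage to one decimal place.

12 of the 42 households have income below R271.
H = 12/42 = 28.6%.

28.6%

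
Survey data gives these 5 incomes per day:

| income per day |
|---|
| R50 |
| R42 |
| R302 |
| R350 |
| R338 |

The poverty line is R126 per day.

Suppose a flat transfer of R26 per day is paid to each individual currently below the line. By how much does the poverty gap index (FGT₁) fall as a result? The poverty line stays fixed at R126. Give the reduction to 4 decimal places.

Before: below the line — R42, R50; poverty gap index (FGT₁) = 0.253968.
After the R26 transfer: below the line — R68, R76; poverty gap index (FGT₁) = 0.171429.
Reduction = 0.253968 − 0.171429 = 0.0825.

0.0825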